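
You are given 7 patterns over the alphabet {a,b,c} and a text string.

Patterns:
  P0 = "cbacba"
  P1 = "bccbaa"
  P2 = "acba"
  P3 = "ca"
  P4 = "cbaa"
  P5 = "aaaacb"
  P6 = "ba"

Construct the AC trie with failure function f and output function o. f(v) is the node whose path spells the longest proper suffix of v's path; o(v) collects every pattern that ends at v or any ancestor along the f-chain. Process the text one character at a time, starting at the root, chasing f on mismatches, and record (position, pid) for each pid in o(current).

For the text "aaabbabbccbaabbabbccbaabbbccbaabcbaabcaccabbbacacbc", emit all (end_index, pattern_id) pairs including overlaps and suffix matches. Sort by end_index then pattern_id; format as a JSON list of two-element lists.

Construct AC machine:
Trie (insert patterns):
  0='ε' goto a→13 b→7 c→1
  1='c' goto a→17 b→2
  2='cb' goto a→3
  3='cba' goto a→18 c→4
  4='cbac' goto b→5
  5='cbacb' goto a→6
  6='cbacba' goto ·  [P0 ends]
  7='b' goto a→24 c→8
  8='bc' goto c→9
  9='bcc' goto b→10
  10='bccb' goto a→11
  11='bccba' goto a→12
  12='bccbaa' goto ·  [P1 ends]
  13='a' goto a→19 c→14
  14='ac' goto b→15
  15='acb' goto a→16
  16='acba' goto ·  [P2 ends]
  17='ca' goto ·  [P3 ends]
  18='cbaa' goto ·  [P4 ends]
  19='aa' goto a→20
  20='aaa' goto a→21
  21='aaaa' goto c→22
  22='aaaac' goto b→23
  23='aaaacb' goto ·  [P5 ends]
  24='ba' goto ·  [P6 ends]

BFS fail/out derivation:
  fail(1) 'c': from fail(0)=0 chase 'c': 0 ⇒ 0;  out=∅∪out(0)=∅
  fail(7) 'b': from fail(0)=0 chase 'b': 0 ⇒ 0;  out=∅∪out(0)=∅
  fail(13) 'a': from fail(0)=0 chase 'a': 0 ⇒ 0;  out=∅∪out(0)=∅
  fail(2) 'cb': from fail(1)=0 chase 'b': 0 ⇒ 7;  out=∅∪out(7)=∅
  fail(8) 'bc': from fail(7)=0 chase 'c': 0 ⇒ 1;  out=∅∪out(1)=∅
  fail(14) 'ac': from fail(13)=0 chase 'c': 0 ⇒ 1;  out=∅∪out(1)=∅
  fail(17) 'ca': from fail(1)=0 chase 'a': 0 ⇒ 13;  out={3}∪out(13)={3}
  fail(19) 'aa': from fail(13)=0 chase 'a': 0 ⇒ 13;  out=∅∪out(13)=∅
  fail(24) 'ba': from fail(7)=0 chase 'a': 0 ⇒ 13;  out={6}∪out(13)={6}
  fail(3) 'cba': from fail(2)=7 chase 'a': 7 ⇒ 24;  out=∅∪out(24)={6}
  fail(9) 'bcc': from fail(8)=1 chase 'c': 1→0 ⇒ 1;  out=∅∪out(1)=∅
  fail(15) 'acb': from fail(14)=1 chase 'b': 1 ⇒ 2;  out=∅∪out(2)=∅
  fail(20) 'aaa': from fail(19)=13 chase 'a': 13 ⇒ 19;  out=∅∪out(19)=∅
  fail(4) 'cbac': from fail(3)=24 chase 'c': 24→13 ⇒ 14;  out=∅∪out(14)=∅
  fail(10) 'bccb': from fail(9)=1 chase 'b': 1 ⇒ 2;  out=∅∪out(2)=∅
  fail(16) 'acba': from fail(15)=2 chase 'a': 2 ⇒ 3;  out={2}∪out(3)={2,6}
  fail(18) 'cbaa': from fail(3)=24 chase 'a': 24→13 ⇒ 19;  out={4}∪out(19)={4}
  fail(21) 'aaaa': from fail(20)=19 chase 'a': 19 ⇒ 20;  out=∅∪out(20)=∅
  fail(5) 'cbacb': from fail(4)=14 chase 'b': 14 ⇒ 15;  out=∅∪out(15)=∅
  fail(11) 'bccba': from fail(10)=2 chase 'a': 2 ⇒ 3;  out=∅∪out(3)={6}
  fail(22) 'aaaac': from fail(21)=20 chase 'c': 20→19→13 ⇒ 14;  out=∅∪out(14)=∅
  fail(6) 'cbacba': from fail(5)=15 chase 'a': 15 ⇒ 16;  out={0}∪out(16)={0,2,6}
  fail(12) 'bccbaa': from fail(11)=3 chase 'a': 3 ⇒ 18;  out={1}∪out(18)={1,4}
  fail(23) 'aaaacb': from fail(22)=14 chase 'b': 14 ⇒ 15;  out={5}∪out(15)={5}

Run:
[0] read 'a'  n0⇒n13
[1] read 'a'  n13⇒n19
[2] read 'a'  n19⇒n20
[3] read 'b'  n20⇒n7 (via fail)
[4] read 'b'  n7⇒n7 (via fail)
[5] read 'a'  n7⇒n24  emit P6@[4:5]
[6] read 'b'  n24⇒n7 (via fail)
[7] read 'b'  n7⇒n7 (via fail)
[8] read 'c'  n7⇒n8
[9] read 'c'  n8⇒n9
[10] read 'b'  n9⇒n10
[11] read 'a'  n10⇒n11  emit P6@[10:11]
[12] read 'a'  n11⇒n12  emit P1@[7:12],P4@[9:12]
[13] read 'b'  n12⇒n7 (via fail)
[14] read 'b'  n7⇒n7 (via fail)
[15] read 'a'  n7⇒n24  emit P6@[14:15]
[16] read 'b'  n24⇒n7 (via fail)
[17] read 'b'  n7⇒n7 (via fail)
[18] read 'c'  n7⇒n8
[19] read 'c'  n8⇒n9
[20] read 'b'  n9⇒n10
[21] read 'a'  n10⇒n11  emit P6@[20:21]
[22] read 'a'  n11⇒n12  emit P1@[17:22],P4@[19:22]
[23] read 'b'  n12⇒n7 (via fail)
[24] read 'b'  n7⇒n7 (via fail)
[25] read 'b'  n7⇒n7 (via fail)
[26] read 'c'  n7⇒n8
[27] read 'c'  n8⇒n9
[28] read 'b'  n9⇒n10
[29] read 'a'  n10⇒n11  emit P6@[28:29]
[30] read 'a'  n11⇒n12  emit P1@[25:30],P4@[27:30]
[31] read 'b'  n12⇒n7 (via fail)
[32] read 'c'  n7⇒n8
[33] read 'b'  n8⇒n2 (via fail)
[34] read 'a'  n2⇒n3  emit P6@[33:34]
[35] read 'a'  n3⇒n18  emit P4@[32:35]
[36] read 'b'  n18⇒n7 (via fail)
[37] read 'c'  n7⇒n8
[38] read 'a'  n8⇒n17 (via fail)  emit P3@[37:38]
[39] read 'c'  n17⇒n14 (via fail)
[40] read 'c'  n14⇒n1 (via fail)
[41] read 'a'  n1⇒n17  emit P3@[40:41]
[42] read 'b'  n17⇒n7 (via fail)
[43] read 'b'  n7⇒n7 (via fail)
[44] read 'b'  n7⇒n7 (via fail)
[45] read 'a'  n7⇒n24  emit P6@[44:45]
[46] read 'c'  n24⇒n14 (via fail)
[47] read 'a'  n14⇒n17 (via fail)  emit P3@[46:47]
[48] read 'c'  n17⇒n14 (via fail)
[49] read 'b'  n14⇒n15
[50] read 'c'  n15⇒n8 (via fail)

Matches: [[5,6],[11,6],[12,1],[12,4],[15,6],[21,6],[22,1],[22,4],[29,6],[30,1],[30,4],[34,6],[35,4],[38,3],[41,3],[45,6],[47,3]]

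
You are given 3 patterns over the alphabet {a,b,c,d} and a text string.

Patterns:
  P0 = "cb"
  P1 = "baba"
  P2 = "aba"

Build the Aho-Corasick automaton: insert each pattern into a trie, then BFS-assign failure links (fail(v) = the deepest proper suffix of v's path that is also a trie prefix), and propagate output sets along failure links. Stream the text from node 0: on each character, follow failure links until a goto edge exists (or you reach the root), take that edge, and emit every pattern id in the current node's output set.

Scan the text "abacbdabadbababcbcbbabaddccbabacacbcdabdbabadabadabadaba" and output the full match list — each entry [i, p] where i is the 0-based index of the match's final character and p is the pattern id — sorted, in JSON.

Build automaton:
Trie nodes:
  0='ε' goto a→7 b→3 c→1
  1='c' goto b→2
  2='cb' goto ·  [P0 ends]
  3='b' goto a→4
  4='ba' goto b→5
  5='bab' goto a→6
  6='baba' goto ·  [P1 ends]
  7='a' goto b→8
  8='ab' goto a→9
  9='aba' goto ·  [P2 ends]

Failure links (BFS by depth):
  n1('c'): parent n0 fail=0; on 'c' 0 → fail=0;  out ∅∪∅=∅
  n3('b'): parent n0 fail=0; on 'b' 0 → fail=0;  out ∅∪∅=∅
  n7('a'): parent n0 fail=0; on 'a' 0 → fail=0;  out ∅∪∅=∅
  n2('cb'): parent n1 fail=0; on 'b' 0 → fail=3;  out {0}∪∅={0}
  n4('ba'): parent n3 fail=0; on 'a' 0 → fail=7;  out ∅∪∅=∅
  n8('ab'): parent n7 fail=0; on 'b' 0 → fail=3;  out ∅∪∅=∅
  n5('bab'): parent n4 fail=7; on 'b' 7 → fail=8;  out ∅∪∅=∅
  n9('aba'): parent n8 fail=3; on 'a' 3 → fail=4;  out {2}∪∅={2}
  n6('baba'): parent n5 fail=8; on 'a' 8 → fail=9;  out {1}∪{2}={1,2}

Text stream:
pos 0 'a': at 7
pos 1 'b': at 8
pos 2 'a': at 9  → match P2@[0:2]
pos 3 'c': at 1 (via fail)
pos 4 'b': at 2  → match P0@[3:4]
pos 5 'd': at 0 (via fail)
pos 6 'a': at 7
pos 7 'b': at 8
pos 8 'a': at 9  → match P2@[6:8]
pos 9 'd': at 0 (via fail)
pos 10 'b': at 3
pos 11 'a': at 4
pos 12 'b': at 5
pos 13 'a': at 6  → match P1@[10:13],P2@[11:13]
pos 14 'b': at 5 (via fail)
pos 15 'c': at 1 (via fail)
pos 16 'b': at 2  → match P0@[15:16]
pos 17 'c': at 1 (via fail)
pos 18 'b': at 2  → match P0@[17:18]
pos 19 'b': at 3 (via fail)
pos 20 'a': at 4
pos 21 'b': at 5
pos 22 'a': at 6  → match P1@[19:22],P2@[20:22]
pos 23 'd': at 0 (via fail)
pos 24 'd': at 0
pos 25 'c': at 1
pos 26 'c': at 1 (via fail)
pos 27 'b': at 2  → match P0@[26:27]
pos 28 'a': at 4 (via fail)
pos 29 'b': at 5
pos 30 'a': at 6  → match P1@[27:30],P2@[28:30]
pos 31 'c': at 1 (via fail)
pos 32 'a': at 7 (via fail)
pos 33 'c': at 1 (via fail)
pos 34 'b': at 2  → match P0@[33:34]
pos 35 'c': at 1 (via fail)
pos 36 'd': at 0 (via fail)
pos 37 'a': at 7
pos 38 'b': at 8
pos 39 'd': at 0 (via fail)
pos 40 'b': at 3
pos 41 'a': at 4
pos 42 'b': at 5
pos 43 'a': at 6  → match P1@[40:43],P2@[41:43]
pos 44 'd': at 0 (via fail)
pos 45 'a': at 7
pos 46 'b': at 8
pos 47 'a': at 9  → match P2@[45:47]
pos 48 'd': at 0 (via fail)
pos 49 'a': at 7
pos 50 'b': at 8
pos 51 'a': at 9  → match P2@[49:51]
pos 52 'd': at 0 (via fail)
pos 53 'a': at 7
pos 54 'b': at 8
pos 55 'a': at 9  → match P2@[53:55]

Result: [[2,2],[4,0],[8,2],[13,1],[13,2],[16,0],[18,0],[22,1],[22,2],[27,0],[30,1],[30,2],[34,0],[43,1],[43,2],[47,2],[51,2],[55,2]]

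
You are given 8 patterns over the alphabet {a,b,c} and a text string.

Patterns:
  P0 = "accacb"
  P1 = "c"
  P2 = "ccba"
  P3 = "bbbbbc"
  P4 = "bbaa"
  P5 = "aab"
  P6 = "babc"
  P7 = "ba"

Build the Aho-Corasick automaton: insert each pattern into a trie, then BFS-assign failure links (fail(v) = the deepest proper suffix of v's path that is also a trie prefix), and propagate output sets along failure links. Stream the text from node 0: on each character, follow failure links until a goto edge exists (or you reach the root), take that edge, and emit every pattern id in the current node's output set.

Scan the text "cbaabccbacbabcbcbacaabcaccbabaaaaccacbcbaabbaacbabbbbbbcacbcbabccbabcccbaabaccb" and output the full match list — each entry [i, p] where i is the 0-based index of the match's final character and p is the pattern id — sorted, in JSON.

Construct AC machine:
Trie nodes:
  0='ε' goto a→1 b→11 c→7
  1='a' goto a→19 c→2
  2='ac' goto c→3
  3='acc' goto a→4
  4='acca' goto c→5
  5='accac' goto b→6
  6='accacb' goto ·  [P0 ends]
  7='c' goto c→8  [P1 ends]
  8='cc' goto b→9
  9='ccb' goto a→10
  10='ccba' goto ·  [P2 ends]
  11='b' goto a→21 b→12
  12='bb' goto a→17 b→13
  13='bbb' goto b→14
  14='bbbb' goto b→15
  15='bbbbb' goto c→16
  16='bbbbbc' goto ·  [P3 ends]
  17='bba' goto a→18
  18='bbaa' goto ·  [P4 ends]
  19='aa' goto b→20
  20='aab' goto ·  [P5 ends]
  21='ba' goto b→22  [P7 ends]
  22='bab' goto c→23
  23='babc' goto ·  [P6 ends]

Failure links (BFS by depth):
  n1('a'): parent n0 fail=0; on 'a' 0 → fail=0;  out ∅∪∅=∅
  n7('c'): parent n0 fail=0; on 'c' 0 → fail=0;  out {1}∪∅={1}
  n11('b'): parent n0 fail=0; on 'b' 0 → fail=0;  out ∅∪∅=∅
  n2('ac'): parent n1 fail=0; on 'c' 0 → fail=7;  out ∅∪{1}={1}
  n8('cc'): parent n7 fail=0; on 'c' 0 → fail=7;  out ∅∪{1}={1}
  n12('bb'): parent n11 fail=0; on 'b' 0 → fail=11;  out ∅∪∅=∅
  n19('aa'): parent n1 fail=0; on 'a' 0 → fail=1;  out ∅∪∅=∅
  n21('ba'): parent n11 fail=0; on 'a' 0 → fail=1;  out {7}∪∅={7}
  n3('acc'): parent n2 fail=7; on 'c' 7 → fail=8;  out ∅∪{1}={1}
  n9('ccb'): parent n8 fail=7; on 'b' 7→0 → fail=11;  out ∅∪∅=∅
  n13('bbb'): parent n12 fail=11; on 'b' 11 → fail=12;  out ∅∪∅=∅
  n17('bba'): parent n12 fail=11; on 'a' 11 → fail=21;  out ∅∪{7}={7}
  n20('aab'): parent n19 fail=1; on 'b' 1→0 → fail=11;  out {5}∪∅={5}
  n22('bab'): parent n21 fail=1; on 'b' 1→0 → fail=11;  out ∅∪∅=∅
  n4('acca'): parent n3 fail=8; on 'a' 8→7→0 → fail=1;  out ∅∪∅=∅
  n10('ccba'): parent n9 fail=11; on 'a' 11 → fail=21;  out {2}∪{7}={2,7}
  n14('bbbb'): parent n13 fail=12; on 'b' 12 → fail=13;  out ∅∪∅=∅
  n18('bbaa'): parent n17 fail=21; on 'a' 21→1 → fail=19;  out {4}∪∅={4}
  n23('babc'): parent n22 fail=11; on 'c' 11→0 → fail=7;  out {6}∪{1}={1,6}
  n5('accac'): parent n4 fail=1; on 'c' 1 → fail=2;  out ∅∪{1}={1}
  n15('bbbbb'): parent n14 fail=13; on 'b' 13 → fail=14;  out ∅∪∅=∅
  n6('accacb'): parent n5 fail=2; on 'b' 2→7→0 → fail=11;  out {0}∪∅={0}
  n16('bbbbbc'): parent n15 fail=14; on 'c' 14→13→12→11→0 → fail=7;  out {3}∪{1}={1,3}

Run:
[0] read 'c'  n0⇒n7  → match P1@[0:0]
[1] read 'b'  n7⇒n11 (via fail)
[2] read 'a'  n11⇒n21  → match P7@[1:2]
[3] read 'a'  n21⇒n19 (via fail)
[4] read 'b'  n19⇒n20  → match P5@[2:4]
[5] read 'c'  n20⇒n7 (via fail)  → match P1@[5:5]
[6] read 'c'  n7⇒n8  → match P1@[6:6]
[7] read 'b'  n8⇒n9
[8] read 'a'  n9⇒n10  → match P2@[5:8],P7@[7:8]
[9] read 'c'  n10⇒n2 (via fail)  → match P1@[9:9]
[10] read 'b'  n2⇒n11 (via fail)
[11] read 'a'  n11⇒n21  → match P7@[10:11]
[12] read 'b'  n21⇒n22
[13] read 'c'  n22⇒n23  → match P1@[13:13],P6@[10:13]
[14] read 'b'  n23⇒n11 (via fail)
[15] read 'c'  n11⇒n7 (via fail)  → match P1@[15:15]
[16] read 'b'  n7⇒n11 (via fail)
[17] read 'a'  n11⇒n21  → match P7@[16:17]
[18] read 'c'  n21⇒n2 (via fail)  → match P1@[18:18]
[19] read 'a'  n2⇒n1 (via fail)
[20] read 'a'  n1⇒n19
[21] read 'b'  n19⇒n20  → match P5@[19:21]
[22] read 'c'  n20⇒n7 (via fail)  → match P1@[22:22]
[23] read 'a'  n7⇒n1 (via fail)
[24] read 'c'  n1⇒n2  → match P1@[24:24]
[25] read 'c'  n2⇒n3  → match P1@[25:25]
[26] read 'b'  n3⇒n9 (via fail)
[27] read 'a'  n9⇒n10  → match P2@[24:27],P7@[26:27]
[28] read 'b'  n10⇒n22 (via fail)
[29] read 'a'  n22⇒n21 (via fail)  → match P7@[28:29]
[30] read 'a'  n21⇒n19 (via fail)
[31] read 'a'  n19⇒n19 (via fail)
[32] read 'a'  n19⇒n19 (via fail)
[33] read 'c'  n19⇒n2 (via fail)  → match P1@[33:33]
[34] read 'c'  n2⇒n3  → match P1@[34:34]
[35] read 'a'  n3⇒n4
[36] read 'c'  n4⇒n5  → match P1@[36:36]
[37] read 'b'  n5⇒n6  → match P0@[32:37]
[38] read 'c'  n6⇒n7 (via fail)  → match P1@[38:38]
[39] read 'b'  n7⇒n11 (via fail)
[40] read 'a'  n11⇒n21  → match P7@[39:40]
[41] read 'a'  n21⇒n19 (via fail)
[42] read 'b'  n19⇒n20  → match P5@[40:42]
[43] read 'b'  n20⇒n12 (via fail)
[44] read 'a'  n12⇒n17  → match P7@[43:44]
[45] read 'a'  n17⇒n18  → match P4@[42:45]
[46] read 'c'  n18⇒n2 (via fail)  → match P1@[46:46]
[47] read 'b'  n2⇒n11 (via fail)
[48] read 'a'  n11⇒n21  → match P7@[47:48]
[49] read 'b'  n21⇒n22
[50] read 'b'  n22⇒n12 (via fail)
[51] read 'b'  n12⇒n13
[52] read 'b'  n13⇒n14
[53] read 'b'  n14⇒n15
[54] read 'b'  n15⇒n15 (via fail)
[55] read 'c'  n15⇒n16  → match P1@[55:55],P3@[50:55]
[56] read 'a'  n16⇒n1 (via fail)
[57] read 'c'  n1⇒n2  → match P1@[57:57]
[58] read 'b'  n2⇒n11 (via fail)
[59] read 'c'  n11⇒n7 (via fail)  → match P1@[59:59]
[60] read 'b'  n7⇒n11 (via fail)
[61] read 'a'  n11⇒n21  → match P7@[60:61]
[62] read 'b'  n21⇒n22
[63] read 'c'  n22⇒n23  → match P1@[63:63],P6@[60:63]
[64] read 'c'  n23⇒n8 (via fail)  → match P1@[64:64]
[65] read 'b'  n8⇒n9
[66] read 'a'  n9⇒n10  → match P2@[63:66],P7@[65:66]
[67] read 'b'  n10⇒n22 (via fail)
[68] read 'c'  n22⇒n23  → match P1@[68:68],P6@[65:68]
[69] read 'c'  n23⇒n8 (via fail)  → match P1@[69:69]
[70] read 'c'  n8⇒n8 (via fail)  → match P1@[70:70]
[71] read 'b'  n8⇒n9
[72] read 'a'  n9⇒n10  → match P2@[69:72],P7@[71:72]
[73] read 'a'  n10⇒n19 (via fail)
[74] read 'b'  n19⇒n20  → match P5@[72:74]
[75] read 'a'  n20⇒n21 (via fail)  → match P7@[74:75]
[76] read 'c'  n21⇒n2 (via fail)  → match P1@[76:76]
[77] read 'c'  n2⇒n3  → match P1@[77:77]
[78] read 'b'  n3⇒n9 (via fail)

All matches (sorted): [[0,1],[2,7],[4,5],[5,1],[6,1],[8,2],[8,7],[9,1],[11,7],[13,1],[13,6],[15,1],[17,7],[18,1],[21,5],[22,1],[24,1],[25,1],[27,2],[27,7],[29,7],[33,1],[34,1],[36,1],[37,0],[38,1],[40,7],[42,5],[44,7],[45,4],[46,1],[48,7],[55,1],[55,3],[57,1],[59,1],[61,7],[63,1],[63,6],[64,1],[66,2],[66,7],[68,1],[68,6],[69,1],[70,1],[72,2],[72,7],[74,5],[75,7],[76,1],[77,1]]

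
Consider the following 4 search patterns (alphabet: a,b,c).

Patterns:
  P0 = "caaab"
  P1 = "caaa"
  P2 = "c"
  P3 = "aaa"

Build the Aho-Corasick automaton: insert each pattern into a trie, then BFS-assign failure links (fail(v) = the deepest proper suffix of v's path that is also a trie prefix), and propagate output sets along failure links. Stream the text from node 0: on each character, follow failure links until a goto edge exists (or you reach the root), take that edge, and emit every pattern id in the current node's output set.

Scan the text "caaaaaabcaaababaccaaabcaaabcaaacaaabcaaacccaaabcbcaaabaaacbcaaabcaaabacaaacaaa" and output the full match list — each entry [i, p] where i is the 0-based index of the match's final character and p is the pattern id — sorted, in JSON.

Build automaton:
Trie nodes:
  0='ε' goto a→6 c→1
  1='c' goto a→2  [P2 ends]
  2='ca' goto a→3
  3='caa' goto a→4
  4='caaa' goto b→5  [P1 ends]
  5='caaab' goto ·  [P0 ends]
  6='a' goto a→7
  7='aa' goto a→8
  8='aaa' goto ·  [P3 ends]

Failure links (BFS by depth):
  fail(1) 'c': from fail(0)=0 chase 'c': 0 ⇒ 0;  out={2}∪out(0)={2}
  fail(6) 'a': from fail(0)=0 chase 'a': 0 ⇒ 0;  out=∅∪out(0)=∅
  fail(2) 'ca': from fail(1)=0 chase 'a': 0 ⇒ 6;  out=∅∪out(6)=∅
  fail(7) 'aa': from fail(6)=0 chase 'a': 0 ⇒ 6;  out=∅∪out(6)=∅
  fail(3) 'caa': from fail(2)=6 chase 'a': 6 ⇒ 7;  out=∅∪out(7)=∅
  fail(8) 'aaa': from fail(7)=6 chase 'a': 6 ⇒ 7;  out={3}∪out(7)={3}
  fail(4) 'caaa': from fail(3)=7 chase 'a': 7 ⇒ 8;  out={1}∪out(8)={1,3}
  fail(5) 'caaab': from fail(4)=8 chase 'b': 8→7→6→0 ⇒ 0;  out={0}∪out(0)={0}

Run:
[0] read 'c'  n0⇒n1  emit P2@[0:0]
[1] read 'a'  n1⇒n2
[2] read 'a'  n2⇒n3
[3] read 'a'  n3⇒n4  emit P1@[0:3],P3@[1:3]
[4] read 'a'  n4⇒n8 (fail-walked)  emit P3@[2:4]
[5] read 'a'  n8⇒n8 (fail-walked)  emit P3@[3:5]
[6] read 'a'  n8⇒n8 (fail-walked)  emit P3@[4:6]
[7] read 'b'  n8⇒n0 (fail-walked)
[8] read 'c'  n0⇒n1  emit P2@[8:8]
[9] read 'a'  n1⇒n2
[10] read 'a'  n2⇒n3
[11] read 'a'  n3⇒n4  emit P1@[8:11],P3@[9:11]
[12] read 'b'  n4⇒n5  emit P0@[8:12]
[13] read 'a'  n5⇒n6 (fail-walked)
[14] read 'b'  n6⇒n0 (fail-walked)
[15] read 'a'  n0⇒n6
[16] read 'c'  n6⇒n1 (fail-walked)  emit P2@[16:16]
[17] read 'c'  n1⇒n1 (fail-walked)  emit P2@[17:17]
[18] read 'a'  n1⇒n2
[19] read 'a'  n2⇒n3
[20] read 'a'  n3⇒n4  emit P1@[17:20],P3@[18:20]
[21] read 'b'  n4⇒n5  emit P0@[17:21]
[22] read 'c'  n5⇒n1 (fail-walked)  emit P2@[22:22]
[23] read 'a'  n1⇒n2
[24] read 'a'  n2⇒n3
[25] read 'a'  n3⇒n4  emit P1@[22:25],P3@[23:25]
[26] read 'b'  n4⇒n5  emit P0@[22:26]
[27] read 'c'  n5⇒n1 (fail-walked)  emit P2@[27:27]
[28] read 'a'  n1⇒n2
[29] read 'a'  n2⇒n3
[30] read 'a'  n3⇒n4  emit P1@[27:30],P3@[28:30]
[31] read 'c'  n4⇒n1 (fail-walked)  emit P2@[31:31]
[32] read 'a'  n1⇒n2
[33] read 'a'  n2⇒n3
[34] read 'a'  n3⇒n4  emit P1@[31:34],P3@[32:34]
[35] read 'b'  n4⇒n5  emit P0@[31:35]
[36] read 'c'  n5⇒n1 (fail-walked)  emit P2@[36:36]
[37] read 'a'  n1⇒n2
[38] read 'a'  n2⇒n3
[39] read 'a'  n3⇒n4  emit P1@[36:39],P3@[37:39]
[40] read 'c'  n4⇒n1 (fail-walked)  emit P2@[40:40]
[41] read 'c'  n1⇒n1 (fail-walked)  emit P2@[41:41]
[42] read 'c'  n1⇒n1 (fail-walked)  emit P2@[42:42]
[43] read 'a'  n1⇒n2
[44] read 'a'  n2⇒n3
[45] read 'a'  n3⇒n4  emit P1@[42:45],P3@[43:45]
[46] read 'b'  n4⇒n5  emit P0@[42:46]
[47] read 'c'  n5⇒n1 (fail-walked)  emit P2@[47:47]
[48] read 'b'  n1⇒n0 (fail-walked)
[49] read 'c'  n0⇒n1  emit P2@[49:49]
[50] read 'a'  n1⇒n2
[51] read 'a'  n2⇒n3
[52] read 'a'  n3⇒n4  emit P1@[49:52],P3@[50:52]
[53] read 'b'  n4⇒n5  emit P0@[49:53]
[54] read 'a'  n5⇒n6 (fail-walked)
[55] read 'a'  n6⇒n7
[56] read 'a'  n7⇒n8  emit P3@[54:56]
[57] read 'c'  n8⇒n1 (fail-walked)  emit P2@[57:57]
[58] read 'b'  n1⇒n0 (fail-walked)
[59] read 'c'  n0⇒n1  emit P2@[59:59]
[60] read 'a'  n1⇒n2
[61] read 'a'  n2⇒n3
[62] read 'a'  n3⇒n4  emit P1@[59:62],P3@[60:62]
[63] read 'b'  n4⇒n5  emit P0@[59:63]
[64] read 'c'  n5⇒n1 (fail-walked)  emit P2@[64:64]
[65] read 'a'  n1⇒n2
[66] read 'a'  n2⇒n3
[67] read 'a'  n3⇒n4  emit P1@[64:67],P3@[65:67]
[68] read 'b'  n4⇒n5  emit P0@[64:68]
[69] read 'a'  n5⇒n6 (fail-walked)
[70] read 'c'  n6⇒n1 (fail-walked)  emit P2@[70:70]
[71] read 'a'  n1⇒n2
[72] read 'a'  n2⇒n3
[73] read 'a'  n3⇒n4  emit P1@[70:73],P3@[71:73]
[74] read 'c'  n4⇒n1 (fail-walked)  emit P2@[74:74]
[75] read 'a'  n1⇒n2
[76] read 'a'  n2⇒n3
[77] read 'a'  n3⇒n4  emit P1@[74:77],P3@[75:77]

All matches (sorted): [[0,2],[3,1],[3,3],[4,3],[5,3],[6,3],[8,2],[11,1],[11,3],[12,0],[16,2],[17,2],[20,1],[20,3],[21,0],[22,2],[25,1],[25,3],[26,0],[27,2],[30,1],[30,3],[31,2],[34,1],[34,3],[35,0],[36,2],[39,1],[39,3],[40,2],[41,2],[42,2],[45,1],[45,3],[46,0],[47,2],[49,2],[52,1],[52,3],[53,0],[56,3],[57,2],[59,2],[62,1],[62,3],[63,0],[64,2],[67,1],[67,3],[68,0],[70,2],[73,1],[73,3],[74,2],[77,1],[77,3]]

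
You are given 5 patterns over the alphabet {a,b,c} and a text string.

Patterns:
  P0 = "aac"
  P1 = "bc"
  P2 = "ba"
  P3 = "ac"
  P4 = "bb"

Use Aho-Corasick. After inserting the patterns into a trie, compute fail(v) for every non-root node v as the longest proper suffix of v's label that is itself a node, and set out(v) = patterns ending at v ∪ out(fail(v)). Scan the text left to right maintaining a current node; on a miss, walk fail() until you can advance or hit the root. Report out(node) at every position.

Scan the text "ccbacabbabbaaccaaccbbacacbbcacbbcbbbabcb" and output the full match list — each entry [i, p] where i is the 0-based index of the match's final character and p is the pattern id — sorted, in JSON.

Build:
Trie nodes:
  0='ε' goto a→1 b→4
  1='a' goto a→2 c→7
  2='aa' goto c→3
  3='aac' goto ·  ←P0
  4='b' goto a→6 b→8 c→5
  5='bc' goto ·  ←P1
  6='ba' goto ·  ←P2
  7='ac' goto ·  ←P3
  8='bb' goto ·  ←P4

Failure links (BFS by depth):
  fail(1) 'a': from fail(0)=0 chase 'a': 0 ⇒ 0;  out=∅∪out(0)=∅
  fail(4) 'b': from fail(0)=0 chase 'b': 0 ⇒ 0;  out=∅∪out(0)=∅
  fail(2) 'aa': from fail(1)=0 chase 'a': 0 ⇒ 1;  out=∅∪out(1)=∅
  fail(5) 'bc': from fail(4)=0 chase 'c': 0 ⇒ 0;  out={1}∪out(0)={1}
  fail(6) 'ba': from fail(4)=0 chase 'a': 0 ⇒ 1;  out={2}∪out(1)={2}
  fail(7) 'ac': from fail(1)=0 chase 'c': 0 ⇒ 0;  out={3}∪out(0)={3}
  fail(8) 'bb': from fail(4)=0 chase 'b': 0 ⇒ 4;  out={4}∪out(4)={4}
  fail(3) 'aac': from fail(2)=1 chase 'c': 1 ⇒ 7;  out={0}∪out(7)={0,3}

Text stream:
i=0 'c': node 0→0
i=1 'c': node 0→0
i=2 'b': node 0→4
i=3 'a': node 4→6  → match P2@[2:3]
i=4 'c': node 6→7 (via fail)  → match P3@[3:4]
i=5 'a': node 7→1 (via fail)
i=6 'b': node 1→4 (via fail)
i=7 'b': node 4→8  → match P4@[6:7]
i=8 'a': node 8→6 (via fail)  → match P2@[7:8]
i=9 'b': node 6→4 (via fail)
i=10 'b': node 4→8  → match P4@[9:10]
i=11 'a': node 8→6 (via fail)  → match P2@[10:11]
i=12 'a': node 6→2 (via fail)
i=13 'c': node 2→3  → match P0@[11:13],P3@[12:13]
i=14 'c': node 3→0 (via fail)
i=15 'a': node 0→1
i=16 'a': node 1→2
i=17 'c': node 2→3  → match P0@[15:17],P3@[16:17]
i=18 'c': node 3→0 (via fail)
i=19 'b': node 0→4
i=20 'b': node 4→8  → match P4@[19:20]
i=21 'a': node 8→6 (via fail)  → match P2@[20:21]
i=22 'c': node 6→7 (via fail)  → match P3@[21:22]
i=23 'a': node 7→1 (via fail)
i=24 'c': node 1→7  → match P3@[23:24]
i=25 'b': node 7→4 (via fail)
i=26 'b': node 4→8  → match P4@[25:26]
i=27 'c': node 8→5 (via fail)  → match P1@[26:27]
i=28 'a': node 5→1 (via fail)
i=29 'c': node 1→7  → match P3@[28:29]
i=30 'b': node 7→4 (via fail)
i=31 'b': node 4→8  → match P4@[30:31]
i=32 'c': node 8→5 (via fail)  → match P1@[31:32]
i=33 'b': node 5→4 (via fail)
i=34 'b': node 4→8  → match P4@[33:34]
i=35 'b': node 8→8 (via fail)  → match P4@[34:35]
i=36 'a': node 8→6 (via fail)  → match P2@[35:36]
i=37 'b': node 6→4 (via fail)
i=38 'c': node 4→5  → match P1@[37:38]
i=39 'b': node 5→4 (via fail)

Matches: [[3,2],[4,3],[7,4],[8,2],[10,4],[11,2],[13,0],[13,3],[17,0],[17,3],[20,4],[21,2],[22,3],[24,3],[26,4],[27,1],[29,3],[31,4],[32,1],[34,4],[35,4],[36,2],[38,1]]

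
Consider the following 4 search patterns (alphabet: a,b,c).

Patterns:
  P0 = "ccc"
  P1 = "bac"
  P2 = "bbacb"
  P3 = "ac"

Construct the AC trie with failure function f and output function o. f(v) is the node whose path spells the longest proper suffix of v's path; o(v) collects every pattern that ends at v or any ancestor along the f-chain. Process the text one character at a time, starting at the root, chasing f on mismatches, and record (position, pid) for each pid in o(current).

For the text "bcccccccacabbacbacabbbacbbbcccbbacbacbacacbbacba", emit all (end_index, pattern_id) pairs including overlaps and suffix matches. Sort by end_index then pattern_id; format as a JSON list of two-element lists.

Build automaton:
Trie (insert patterns):
  n0 'ε': a→11 b→4 c→1
  n1 'c': c→2
  n2 'cc': c→3
  n3 'ccc': ·  ←P0
  n4 'b': a→5 b→7
  n5 'ba': c→6
  n6 'bac': ·  ←P1
  n7 'bb': a→8
  n8 'bba': c→9
  n9 'bbac': b→10
  n10 'bbacb': ·  ←P2
  n11 'a': c→12
  n12 'ac': ·  ←P3

BFS fail/out derivation:
  fail(1) 'c': from fail(0)=0 chase 'c': 0 ⇒ 0;  out=∅∪out(0)=∅
  fail(4) 'b': from fail(0)=0 chase 'b': 0 ⇒ 0;  out=∅∪out(0)=∅
  fail(11) 'a': from fail(0)=0 chase 'a': 0 ⇒ 0;  out=∅∪out(0)=∅
  fail(2) 'cc': from fail(1)=0 chase 'c': 0 ⇒ 1;  out=∅∪out(1)=∅
  fail(5) 'ba': from fail(4)=0 chase 'a': 0 ⇒ 11;  out=∅∪out(11)=∅
  fail(7) 'bb': from fail(4)=0 chase 'b': 0 ⇒ 4;  out=∅∪out(4)=∅
  fail(12) 'ac': from fail(11)=0 chase 'c': 0 ⇒ 1;  out={3}∪out(1)={3}
  fail(3) 'ccc': from fail(2)=1 chase 'c': 1 ⇒ 2;  out={0}∪out(2)={0}
  fail(6) 'bac': from fail(5)=11 chase 'c': 11 ⇒ 12;  out={1}∪out(12)={1,3}
  fail(8) 'bba': from fail(7)=4 chase 'a': 4 ⇒ 5;  out=∅∪out(5)=∅
  fail(9) 'bbac': from fail(8)=5 chase 'c': 5 ⇒ 6;  out=∅∪out(6)={1,3}
  fail(10) 'bbacb': from fail(9)=6 chase 'b': 6→12→1→0 ⇒ 4;  out={2}∪out(4)={2}

Run:
i=0 'b': node 0→4
i=1 'c': node 4→1 ·f
i=2 'c': node 1→2
i=3 'c': node 2→3  → match P0@[1:3]
i=4 'c': node 3→3 ·f  → match P0@[2:4]
i=5 'c': node 3→3 ·f  → match P0@[3:5]
i=6 'c': node 3→3 ·f  → match P0@[4:6]
i=7 'c': node 3→3 ·f  → match P0@[5:7]
i=8 'a': node 3→11 ·f
i=9 'c': node 11→12  → match P3@[8:9]
i=10 'a': node 12→11 ·f
i=11 'b': node 11→4 ·f
i=12 'b': node 4→7
i=13 'a': node 7→8
i=14 'c': node 8→9  → match P1@[12:14],P3@[13:14]
i=15 'b': node 9→10  → match P2@[11:15]
i=16 'a': node 10→5 ·f
i=17 'c': node 5→6  → match P1@[15:17],P3@[16:17]
i=18 'a': node 6→11 ·f
i=19 'b': node 11→4 ·f
i=20 'b': node 4→7
i=21 'b': node 7→7 ·f
i=22 'a': node 7→8
i=23 'c': node 8→9  → match P1@[21:23],P3@[22:23]
i=24 'b': node 9→10  → match P2@[20:24]
i=25 'b': node 10→7 ·f
i=26 'b': node 7→7 ·f
i=27 'c': node 7→1 ·f
i=28 'c': node 1→2
i=29 'c': node 2→3  → match P0@[27:29]
i=30 'b': node 3→4 ·f
i=31 'b': node 4→7
i=32 'a': node 7→8
i=33 'c': node 8→9  → match P1@[31:33],P3@[32:33]
i=34 'b': node 9→10  → match P2@[30:34]
i=35 'a': node 10→5 ·f
i=36 'c': node 5→6  → match P1@[34:36],P3@[35:36]
i=37 'b': node 6→4 ·f
i=38 'a': node 4→5
i=39 'c': node 5→6  → match P1@[37:39],P3@[38:39]
i=40 'a': node 6→11 ·f
i=41 'c': node 11→12  → match P3@[40:41]
i=42 'b': node 12→4 ·f
i=43 'b': node 4→7
i=44 'a': node 7→8
i=45 'c': node 8→9  → match P1@[43:45],P3@[44:45]
i=46 'b': node 9→10  → match P2@[42:46]
i=47 'a': node 10→5 ·f

All matches (sorted): [[3,0],[4,0],[5,0],[6,0],[7,0],[9,3],[14,1],[14,3],[15,2],[17,1],[17,3],[23,1],[23,3],[24,2],[29,0],[33,1],[33,3],[34,2],[36,1],[36,3],[39,1],[39,3],[41,3],[45,1],[45,3],[46,2]]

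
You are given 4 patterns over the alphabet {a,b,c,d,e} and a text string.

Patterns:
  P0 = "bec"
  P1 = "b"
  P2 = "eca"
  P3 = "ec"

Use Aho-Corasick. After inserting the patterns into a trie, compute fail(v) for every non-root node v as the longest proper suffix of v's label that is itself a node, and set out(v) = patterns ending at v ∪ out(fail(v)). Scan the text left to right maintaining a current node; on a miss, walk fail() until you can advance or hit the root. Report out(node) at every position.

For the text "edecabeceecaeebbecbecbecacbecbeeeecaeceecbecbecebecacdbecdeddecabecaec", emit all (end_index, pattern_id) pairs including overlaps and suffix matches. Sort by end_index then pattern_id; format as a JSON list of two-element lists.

Build automaton:
Trie nodes:
  n0 'ε': b→1 e→4
  n1 'b': e→2  [P1 ends]
  n2 'be': c→3
  n3 'bec': ·  [P0 ends]
  n4 'e': c→5
  n5 'ec': a→6  [P3 ends]
  n6 'eca': ·  [P2 ends]

BFS fail/out derivation:
  n1('b'): parent n0 fail=0; on 'b' 0 → fail=0;  out {1}∪∅={1}
  n4('e'): parent n0 fail=0; on 'e' 0 → fail=0;  out ∅∪∅=∅
  n2('be'): parent n1 fail=0; on 'e' 0 → fail=4;  out ∅∪∅=∅
  n5('ec'): parent n4 fail=0; on 'c' 0 → fail=0;  out {3}∪∅={3}
  n3('bec'): parent n2 fail=4; on 'c' 4 → fail=5;  out {0}∪{3}={0,3}
  n6('eca'): parent n5 fail=0; on 'a' 0 → fail=0;  out {2}∪∅={2}

Text stream:
[0] read 'e'  n0⇒n4
[1] read 'd'  n4⇒n0 ·f
[2] read 'e'  n0⇒n4
[3] read 'c'  n4⇒n5  ** P3@[2:3]
[4] read 'a'  n5⇒n6  ** P2@[2:4]
[5] read 'b'  n6⇒n1 ·f  ** P1@[5:5]
[6] read 'e'  n1⇒n2
[7] read 'c'  n2⇒n3  ** P0@[5:7],P3@[6:7]
[8] read 'e'  n3⇒n4 ·f
[9] read 'e'  n4⇒n4 ·f
[10] read 'c'  n4⇒n5  ** P3@[9:10]
[11] read 'a'  n5⇒n6  ** P2@[9:11]
[12] read 'e'  n6⇒n4 ·f
[13] read 'e'  n4⇒n4 ·f
[14] read 'b'  n4⇒n1 ·f  ** P1@[14:14]
[15] read 'b'  n1⇒n1 ·f  ** P1@[15:15]
[16] read 'e'  n1⇒n2
[17] read 'c'  n2⇒n3  ** P0@[15:17],P3@[16:17]
[18] read 'b'  n3⇒n1 ·f  ** P1@[18:18]
[19] read 'e'  n1⇒n2
[20] read 'c'  n2⇒n3  ** P0@[18:20],P3@[19:20]
[21] read 'b'  n3⇒n1 ·f  ** P1@[21:21]
[22] read 'e'  n1⇒n2
[23] read 'c'  n2⇒n3  ** P0@[21:23],P3@[22:23]
[24] read 'a'  n3⇒n6 ·f  ** P2@[22:24]
[25] read 'c'  n6⇒n0 ·f
[26] read 'b'  n0⇒n1  ** P1@[26:26]
[27] read 'e'  n1⇒n2
[28] read 'c'  n2⇒n3  ** P0@[26:28],P3@[27:28]
[29] read 'b'  n3⇒n1 ·f  ** P1@[29:29]
[30] read 'e'  n1⇒n2
[31] read 'e'  n2⇒n4 ·f
[32] read 'e'  n4⇒n4 ·f
[33] read 'e'  n4⇒n4 ·f
[34] read 'c'  n4⇒n5  ** P3@[33:34]
[35] read 'a'  n5⇒n6  ** P2@[33:35]
[36] read 'e'  n6⇒n4 ·f
[37] read 'c'  n4⇒n5  ** P3@[36:37]
[38] read 'e'  n5⇒n4 ·f
[39] read 'e'  n4⇒n4 ·f
[40] read 'c'  n4⇒n5  ** P3@[39:40]
[41] read 'b'  n5⇒n1 ·f  ** P1@[41:41]
[42] read 'e'  n1⇒n2
[43] read 'c'  n2⇒n3  ** P0@[41:43],P3@[42:43]
[44] read 'b'  n3⇒n1 ·f  ** P1@[44:44]
[45] read 'e'  n1⇒n2
[46] read 'c'  n2⇒n3  ** P0@[44:46],P3@[45:46]
[47] read 'e'  n3⇒n4 ·f
[48] read 'b'  n4⇒n1 ·f  ** P1@[48:48]
[49] read 'e'  n1⇒n2
[50] read 'c'  n2⇒n3  ** P0@[48:50],P3@[49:50]
[51] read 'a'  n3⇒n6 ·f  ** P2@[49:51]
[52] read 'c'  n6⇒n0 ·f
[53] read 'd'  n0⇒n0
[54] read 'b'  n0⇒n1  ** P1@[54:54]
[55] read 'e'  n1⇒n2
[56] read 'c'  n2⇒n3  ** P0@[54:56],P3@[55:56]
[57] read 'd'  n3⇒n0 ·f
[58] read 'e'  n0⇒n4
[59] read 'd'  n4⇒n0 ·f
[60] read 'd'  n0⇒n0
[61] read 'e'  n0⇒n4
[62] read 'c'  n4⇒n5  ** P3@[61:62]
[63] read 'a'  n5⇒n6  ** P2@[61:63]
[64] read 'b'  n6⇒n1 ·f  ** P1@[64:64]
[65] read 'e'  n1⇒n2
[66] read 'c'  n2⇒n3  ** P0@[64:66],P3@[65:66]
[67] read 'a'  n3⇒n6 ·f  ** P2@[65:67]
[68] read 'e'  n6⇒n4 ·f
[69] read 'c'  n4⇒n5  ** P3@[68:69]

Result: [[3,3],[4,2],[5,1],[7,0],[7,3],[10,3],[11,2],[14,1],[15,1],[17,0],[17,3],[18,1],[20,0],[20,3],[21,1],[23,0],[23,3],[24,2],[26,1],[28,0],[28,3],[29,1],[34,3],[35,2],[37,3],[40,3],[41,1],[43,0],[43,3],[44,1],[46,0],[46,3],[48,1],[50,0],[50,3],[51,2],[54,1],[56,0],[56,3],[62,3],[63,2],[64,1],[66,0],[66,3],[67,2],[69,3]]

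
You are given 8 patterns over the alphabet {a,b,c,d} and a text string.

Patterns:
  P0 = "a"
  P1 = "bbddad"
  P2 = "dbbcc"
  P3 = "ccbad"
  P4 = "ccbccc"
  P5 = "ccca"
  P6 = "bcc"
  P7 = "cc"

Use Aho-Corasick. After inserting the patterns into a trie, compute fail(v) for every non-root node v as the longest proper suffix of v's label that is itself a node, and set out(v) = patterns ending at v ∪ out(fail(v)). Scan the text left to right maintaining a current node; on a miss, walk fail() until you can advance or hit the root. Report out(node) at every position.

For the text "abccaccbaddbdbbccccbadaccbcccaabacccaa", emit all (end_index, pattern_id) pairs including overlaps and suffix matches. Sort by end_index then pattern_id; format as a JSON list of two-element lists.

Build automaton:
Trie nodes:
  0='ε' goto a→1 b→2 c→13 d→8
  1='a' goto ·  [P0 ends]
  2='b' goto b→3 c→23
  3='bb' goto d→4
  4='bbd' goto d→5
  5='bbdd' goto a→6
  6='bbdda' goto d→7
  7='bbddad' goto ·  [P1 ends]
  8='d' goto b→9
  9='db' goto b→10
  10='dbb' goto c→11
  11='dbbc' goto c→12
  12='dbbcc' goto ·  [P2 ends]
  13='c' goto c→14
  14='cc' goto b→15 c→21  [P7 ends]
  15='ccb' goto a→16 c→18
  16='ccba' goto d→17
  17='ccbad' goto ·  [P3 ends]
  18='ccbc' goto c→19
  19='ccbcc' goto c→20
  20='ccbccc' goto ·  [P4 ends]
  21='ccc' goto a→22
  22='ccca' goto ·  [P5 ends]
  23='bc' goto c→24
  24='bcc' goto ·  [P6 ends]

BFS fail/out derivation:
  fail(1) 'a': from fail(0)=0 chase 'a': 0 ⇒ 0;  out={0}∪out(0)={0}
  fail(2) 'b': from fail(0)=0 chase 'b': 0 ⇒ 0;  out=∅∪out(0)=∅
  fail(8) 'd': from fail(0)=0 chase 'd': 0 ⇒ 0;  out=∅∪out(0)=∅
  fail(13) 'c': from fail(0)=0 chase 'c': 0 ⇒ 0;  out=∅∪out(0)=∅
  fail(3) 'bb': from fail(2)=0 chase 'b': 0 ⇒ 2;  out=∅∪out(2)=∅
  fail(9) 'db': from fail(8)=0 chase 'b': 0 ⇒ 2;  out=∅∪out(2)=∅
  fail(14) 'cc': from fail(13)=0 chase 'c': 0 ⇒ 13;  out={7}∪out(13)={7}
  fail(23) 'bc': from fail(2)=0 chase 'c': 0 ⇒ 13;  out=∅∪out(13)=∅
  fail(4) 'bbd': from fail(3)=2 chase 'd': 2→0 ⇒ 8;  out=∅∪out(8)=∅
  fail(10) 'dbb': from fail(9)=2 chase 'b': 2 ⇒ 3;  out=∅∪out(3)=∅
  fail(15) 'ccb': from fail(14)=13 chase 'b': 13→0 ⇒ 2;  out=∅∪out(2)=∅
  fail(21) 'ccc': from fail(14)=13 chase 'c': 13 ⇒ 14;  out=∅∪out(14)={7}
  fail(24) 'bcc': from fail(23)=13 chase 'c': 13 ⇒ 14;  out={6}∪out(14)={6,7}
  fail(5) 'bbdd': from fail(4)=8 chase 'd': 8→0 ⇒ 8;  out=∅∪out(8)=∅
  fail(11) 'dbbc': from fail(10)=3 chase 'c': 3→2 ⇒ 23;  out=∅∪out(23)=∅
  fail(16) 'ccba': from fail(15)=2 chase 'a': 2→0 ⇒ 1;  out=∅∪out(1)={0}
  fail(18) 'ccbc': from fail(15)=2 chase 'c': 2 ⇒ 23;  out=∅∪out(23)=∅
  fail(22) 'ccca': from fail(21)=14 chase 'a': 14→13→0 ⇒ 1;  out={5}∪out(1)={0,5}
  fail(6) 'bbdda': from fail(5)=8 chase 'a': 8→0 ⇒ 1;  out=∅∪out(1)={0}
  fail(12) 'dbbcc': from fail(11)=23 chase 'c': 23 ⇒ 24;  out={2}∪out(24)={2,6,7}
  fail(17) 'ccbad': from fail(16)=1 chase 'd': 1→0 ⇒ 8;  out={3}∪out(8)={3}
  fail(19) 'ccbcc': from fail(18)=23 chase 'c': 23 ⇒ 24;  out=∅∪out(24)={6,7}
  fail(7) 'bbddad': from fail(6)=1 chase 'd': 1→0 ⇒ 8;  out={1}∪out(8)={1}
  fail(20) 'ccbccc': from fail(19)=24 chase 'c': 24→14 ⇒ 21;  out={4}∪out(21)={4,7}

Text stream:
pos 0 'a': at 1  emit P0@[0:0]
pos 1 'b': at 2 (fail-walked)
pos 2 'c': at 23
pos 3 'c': at 24  emit P6@[1:3],P7@[2:3]
pos 4 'a': at 1 (fail-walked)  emit P0@[4:4]
pos 5 'c': at 13 (fail-walked)
pos 6 'c': at 14  emit P7@[5:6]
pos 7 'b': at 15
pos 8 'a': at 16  emit P0@[8:8]
pos 9 'd': at 17  emit P3@[5:9]
pos 10 'd': at 8 (fail-walked)
pos 11 'b': at 9
pos 12 'd': at 8 (fail-walked)
pos 13 'b': at 9
pos 14 'b': at 10
pos 15 'c': at 11
pos 16 'c': at 12  emit P2@[12:16],P6@[14:16],P7@[15:16]
pos 17 'c': at 21 (fail-walked)  emit P7@[16:17]
pos 18 'c': at 21 (fail-walked)  emit P7@[17:18]
pos 19 'b': at 15 (fail-walked)
pos 20 'a': at 16  emit P0@[20:20]
pos 21 'd': at 17  emit P3@[17:21]
pos 22 'a': at 1 (fail-walked)  emit P0@[22:22]
pos 23 'c': at 13 (fail-walked)
pos 24 'c': at 14  emit P7@[23:24]
pos 25 'b': at 15
pos 26 'c': at 18
pos 27 'c': at 19  emit P6@[25:27],P7@[26:27]
pos 28 'c': at 20  emit P4@[23:28],P7@[27:28]
pos 29 'a': at 22 (fail-walked)  emit P0@[29:29],P5@[26:29]
pos 30 'a': at 1 (fail-walked)  emit P0@[30:30]
pos 31 'b': at 2 (fail-walked)
pos 32 'a': at 1 (fail-walked)  emit P0@[32:32]
pos 33 'c': at 13 (fail-walked)
pos 34 'c': at 14  emit P7@[33:34]
pos 35 'c': at 21  emit P7@[34:35]
pos 36 'a': at 22  emit P0@[36:36],P5@[33:36]
pos 37 'a': at 1 (fail-walked)  emit P0@[37:37]

Result: [[0,0],[3,6],[3,7],[4,0],[6,7],[8,0],[9,3],[16,2],[16,6],[16,7],[17,7],[18,7],[20,0],[21,3],[22,0],[24,7],[27,6],[27,7],[28,4],[28,7],[29,0],[29,5],[30,0],[32,0],[34,7],[35,7],[36,0],[36,5],[37,0]]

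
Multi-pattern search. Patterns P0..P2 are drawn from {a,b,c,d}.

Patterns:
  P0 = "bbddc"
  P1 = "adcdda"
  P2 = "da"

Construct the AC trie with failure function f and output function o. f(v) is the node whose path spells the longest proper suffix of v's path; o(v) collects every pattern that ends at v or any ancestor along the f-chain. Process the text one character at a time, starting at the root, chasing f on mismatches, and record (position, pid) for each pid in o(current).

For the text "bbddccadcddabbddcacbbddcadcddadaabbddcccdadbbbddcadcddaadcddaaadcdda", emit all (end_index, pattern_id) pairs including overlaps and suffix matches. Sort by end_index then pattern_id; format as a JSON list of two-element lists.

Build:
Trie nodes:
  n0 'ε': a→6 b→1 d→12
  n1 'b': b→2
  n2 'bb': d→3
  n3 'bbd': d→4
  n4 'bbdd': c→5
  n5 'bbddc': ·  [P0 ends]
  n6 'a': d→7
  n7 'ad': c→8
  n8 'adc': d→9
  n9 'adcd': d→10
  n10 'adcdd': a→11
  n11 'adcdda': ·  [P1 ends]
  n12 'd': a→13
  n13 'da': ·  [P2 ends]

Failure links (BFS by depth):
  n1('b'): parent n0 fail=0; on 'b' 0 → fail=0;  out ∅∪∅=∅
  n6('a'): parent n0 fail=0; on 'a' 0 → fail=0;  out ∅∪∅=∅
  n12('d'): parent n0 fail=0; on 'd' 0 → fail=0;  out ∅∪∅=∅
  n2('bb'): parent n1 fail=0; on 'b' 0 → fail=1;  out ∅∪∅=∅
  n7('ad'): parent n6 fail=0; on 'd' 0 → fail=12;  out ∅∪∅=∅
  n13('da'): parent n12 fail=0; on 'a' 0 → fail=6;  out {2}∪∅={2}
  n3('bbd'): parent n2 fail=1; on 'd' 1→0 → fail=12;  out ∅∪∅=∅
  n8('adc'): parent n7 fail=12; on 'c' 12→0 → fail=0;  out ∅∪∅=∅
  n4('bbdd'): parent n3 fail=12; on 'd' 12→0 → fail=12;  out ∅∪∅=∅
  n9('adcd'): parent n8 fail=0; on 'd' 0 → fail=12;  out ∅∪∅=∅
  n5('bbddc'): parent n4 fail=12; on 'c' 12→0 → fail=0;  out {0}∪∅={0}
  n10('adcdd'): parent n9 fail=12; on 'd' 12→0 → fail=12;  out ∅∪∅=∅
  n11('adcdda'): parent n10 fail=12; on 'a' 12 → fail=13;  out {1}∪{2}={1,2}

Scan:
pos 0 'b': at 1
pos 1 'b': at 2
pos 2 'd': at 3
pos 3 'd': at 4
pos 4 'c': at 5  emit P0@[0:4]
pos 5 'c': at 0 ·f
pos 6 'a': at 6
pos 7 'd': at 7
pos 8 'c': at 8
pos 9 'd': at 9
pos 10 'd': at 10
pos 11 'a': at 11  emit P1@[6:11],P2@[10:11]
pos 12 'b': at 1 ·f
pos 13 'b': at 2
pos 14 'd': at 3
pos 15 'd': at 4
pos 16 'c': at 5  emit P0@[12:16]
pos 17 'a': at 6 ·f
pos 18 'c': at 0 ·f
pos 19 'b': at 1
pos 20 'b': at 2
pos 21 'd': at 3
pos 22 'd': at 4
pos 23 'c': at 5  emit P0@[19:23]
pos 24 'a': at 6 ·f
pos 25 'd': at 7
pos 26 'c': at 8
pos 27 'd': at 9
pos 28 'd': at 10
pos 29 'a': at 11  emit P1@[24:29],P2@[28:29]
pos 30 'd': at 7 ·f
pos 31 'a': at 13 ·f  emit P2@[30:31]
pos 32 'a': at 6 ·f
pos 33 'b': at 1 ·f
pos 34 'b': at 2
pos 35 'd': at 3
pos 36 'd': at 4
pos 37 'c': at 5  emit P0@[33:37]
pos 38 'c': at 0 ·f
pos 39 'c': at 0
pos 40 'd': at 12
pos 41 'a': at 13  emit P2@[40:41]
pos 42 'd': at 7 ·f
pos 43 'b': at 1 ·f
pos 44 'b': at 2
pos 45 'b': at 2 ·f
pos 46 'd': at 3
pos 47 'd': at 4
pos 48 'c': at 5  emit P0@[44:48]
pos 49 'a': at 6 ·f
pos 50 'd': at 7
pos 51 'c': at 8
pos 52 'd': at 9
pos 53 'd': at 10
pos 54 'a': at 11  emit P1@[49:54],P2@[53:54]
pos 55 'a': at 6 ·f
pos 56 'd': at 7
pos 57 'c': at 8
pos 58 'd': at 9
pos 59 'd': at 10
pos 60 'a': at 11  emit P1@[55:60],P2@[59:60]
pos 61 'a': at 6 ·f
pos 62 'a': at 6 ·f
pos 63 'd': at 7
pos 64 'c': at 8
pos 65 'd': at 9
pos 66 'd': at 10
pos 67 'a': at 11  emit P1@[62:67],P2@[66:67]

Result: [[4,0],[11,1],[11,2],[16,0],[23,0],[29,1],[29,2],[31,2],[37,0],[41,2],[48,0],[54,1],[54,2],[60,1],[60,2],[67,1],[67,2]]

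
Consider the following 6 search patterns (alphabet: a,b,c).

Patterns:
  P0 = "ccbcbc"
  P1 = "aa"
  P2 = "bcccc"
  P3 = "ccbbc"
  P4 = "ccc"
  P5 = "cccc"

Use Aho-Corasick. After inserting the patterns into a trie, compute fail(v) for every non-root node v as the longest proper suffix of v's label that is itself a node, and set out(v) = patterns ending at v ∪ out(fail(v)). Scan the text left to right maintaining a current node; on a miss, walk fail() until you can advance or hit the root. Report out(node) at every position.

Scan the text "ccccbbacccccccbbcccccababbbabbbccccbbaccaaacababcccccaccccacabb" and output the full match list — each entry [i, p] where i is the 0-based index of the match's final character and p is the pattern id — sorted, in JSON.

Construct AC machine:
Trie (insert patterns):
  0='ε' goto a→7 b→9 c→1
  1='c' goto c→2
  2='cc' goto b→3 c→16
  3='ccb' goto b→14 c→4
  4='ccbc' goto b→5
  5='ccbcb' goto c→6
  6='ccbcbc' goto ·  ←P0
  7='a' goto a→8
  8='aa' goto ·  ←P1
  9='b' goto c→10
  10='bc' goto c→11
  11='bcc' goto c→12
  12='bccc' goto c→13
  13='bcccc' goto ·  ←P2
  14='ccbb' goto c→15
  15='ccbbc' goto ·  ←P3
  16='ccc' goto c→17  ←P4
  17='cccc' goto ·  ←P5

Failure links (BFS by depth):
  fail(1) 'c': from fail(0)=0 chase 'c': 0 ⇒ 0;  out=∅∪out(0)=∅
  fail(7) 'a': from fail(0)=0 chase 'a': 0 ⇒ 0;  out=∅∪out(0)=∅
  fail(9) 'b': from fail(0)=0 chase 'b': 0 ⇒ 0;  out=∅∪out(0)=∅
  fail(2) 'cc': from fail(1)=0 chase 'c': 0 ⇒ 1;  out=∅∪out(1)=∅
  fail(8) 'aa': from fail(7)=0 chase 'a': 0 ⇒ 7;  out={1}∪out(7)={1}
  fail(10) 'bc': from fail(9)=0 chase 'c': 0 ⇒ 1;  out=∅∪out(1)=∅
  fail(3) 'ccb': from fail(2)=1 chase 'b': 1→0 ⇒ 9;  out=∅∪out(9)=∅
  fail(11) 'bcc': from fail(10)=1 chase 'c': 1 ⇒ 2;  out=∅∪out(2)=∅
  fail(16) 'ccc': from fail(2)=1 chase 'c': 1 ⇒ 2;  out={4}∪out(2)={4}
  fail(4) 'ccbc': from fail(3)=9 chase 'c': 9 ⇒ 10;  out=∅∪out(10)=∅
  fail(12) 'bccc': from fail(11)=2 chase 'c': 2 ⇒ 16;  out=∅∪out(16)={4}
  fail(14) 'ccbb': from fail(3)=9 chase 'b': 9→0 ⇒ 9;  out=∅∪out(9)=∅
  fail(17) 'cccc': from fail(16)=2 chase 'c': 2 ⇒ 16;  out={5}∪out(16)={4,5}
  fail(5) 'ccbcb': from fail(4)=10 chase 'b': 10→1→0 ⇒ 9;  out=∅∪out(9)=∅
  fail(13) 'bcccc': from fail(12)=16 chase 'c': 16 ⇒ 17;  out={2}∪out(17)={2,4,5}
  fail(15) 'ccbbc': from fail(14)=9 chase 'c': 9 ⇒ 10;  out={3}∪out(10)={3}
  fail(6) 'ccbcbc': from fail(5)=9 chase 'c': 9 ⇒ 10;  out={0}∪out(10)={0}

Text stream:
pos 0 'c': at 1
pos 1 'c': at 2
pos 2 'c': at 16  ** P4@[0:2]
pos 3 'c': at 17  ** P4@[1:3],P5@[0:3]
pos 4 'b': at 3 ·f
pos 5 'b': at 14
pos 6 'a': at 7 ·f
pos 7 'c': at 1 ·f
pos 8 'c': at 2
pos 9 'c': at 16  ** P4@[7:9]
pos 10 'c': at 17  ** P4@[8:10],P5@[7:10]
pos 11 'c': at 17 ·f  ** P4@[9:11],P5@[8:11]
pos 12 'c': at 17 ·f  ** P4@[10:12],P5@[9:12]
pos 13 'c': at 17 ·f  ** P4@[11:13],P5@[10:13]
pos 14 'b': at 3 ·f
pos 15 'b': at 14
pos 16 'c': at 15  ** P3@[12:16]
pos 17 'c': at 11 ·f
pos 18 'c': at 12  ** P4@[16:18]
pos 19 'c': at 13  ** P2@[15:19],P4@[17:19],P5@[16:19]
pos 20 'c': at 17 ·f  ** P4@[18:20],P5@[17:20]
pos 21 'a': at 7 ·f
pos 22 'b': at 9 ·f
pos 23 'a': at 7 ·f
pos 24 'b': at 9 ·f
pos 25 'b': at 9 ·f
pos 26 'b': at 9 ·f
pos 27 'a': at 7 ·f
pos 28 'b': at 9 ·f
pos 29 'b': at 9 ·f
pos 30 'b': at 9 ·f
pos 31 'c': at 10
pos 32 'c': at 11
pos 33 'c': at 12  ** P4@[31:33]
pos 34 'c': at 13  ** P2@[30:34],P4@[32:34],P5@[31:34]
pos 35 'b': at 3 ·f
pos 36 'b': at 14
pos 37 'a': at 7 ·f
pos 38 'c': at 1 ·f
pos 39 'c': at 2
pos 40 'a': at 7 ·f
pos 41 'a': at 8  ** P1@[40:41]
pos 42 'a': at 8 ·f  ** P1@[41:42]
pos 43 'c': at 1 ·f
pos 44 'a': at 7 ·f
pos 45 'b': at 9 ·f
pos 46 'a': at 7 ·f
pos 47 'b': at 9 ·f
pos 48 'c': at 10
pos 49 'c': at 11
pos 50 'c': at 12  ** P4@[48:50]
pos 51 'c': at 13  ** P2@[47:51],P4@[49:51],P5@[48:51]
pos 52 'c': at 17 ·f  ** P4@[50:52],P5@[49:52]
pos 53 'a': at 7 ·f
pos 54 'c': at 1 ·f
pos 55 'c': at 2
pos 56 'c': at 16  ** P4@[54:56]
pos 57 'c': at 17  ** P4@[55:57],P5@[54:57]
pos 58 'a': at 7 ·f
pos 59 'c': at 1 ·f
pos 60 'a': at 7 ·f
pos 61 'b': at 9 ·f
pos 62 'b': at 9 ·f

Result: [[2,4],[3,4],[3,5],[9,4],[10,4],[10,5],[11,4],[11,5],[12,4],[12,5],[13,4],[13,5],[16,3],[18,4],[19,2],[19,4],[19,5],[20,4],[20,5],[33,4],[34,2],[34,4],[34,5],[41,1],[42,1],[50,4],[51,2],[51,4],[51,5],[52,4],[52,5],[56,4],[57,4],[57,5]]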